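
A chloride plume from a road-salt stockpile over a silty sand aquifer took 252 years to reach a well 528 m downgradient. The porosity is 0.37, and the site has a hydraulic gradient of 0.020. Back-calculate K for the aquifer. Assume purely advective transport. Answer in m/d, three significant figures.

t = 252 years = 91980 d
v = L / t = 528 / 91980 = 0.005740 m/d
K = v · n / i = 0.005740 × 0.37 / 0.020 = 0.106 m/d

0.106 m/d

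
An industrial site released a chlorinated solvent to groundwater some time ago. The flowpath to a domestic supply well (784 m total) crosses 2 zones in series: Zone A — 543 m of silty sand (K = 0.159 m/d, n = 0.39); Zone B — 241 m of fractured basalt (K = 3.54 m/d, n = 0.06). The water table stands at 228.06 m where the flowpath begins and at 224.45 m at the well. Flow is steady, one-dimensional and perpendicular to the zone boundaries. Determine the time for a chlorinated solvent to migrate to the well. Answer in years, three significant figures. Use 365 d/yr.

Total head drop ΔH = 228.06 − 224.45 = 3.61 m
Steady 1-D flow in series ⇒ the Darcy flux q is identical in every zone and the zone head losses add (resistances L/K in series).
Σ(L/K) = 543/0.159 + 241/3.54 = 3415 + 68.08 = 3483 d
q = ΔH / Σ(L/K) = 3.61 / 3483 = 0.001036 m/d (same in every zone)
Zone A: v = q/n = 0.001036/0.39 = 0.002657 m/d → t_A = 543/0.002657 = 204300 d
Zone B: v = q/n = 0.001036/0.06 = 0.01727 m/d → t_B = 241/0.01727 = 13950 d
Total t = 204300 + 13950 = 218300 d
   = 218300 / 365 = 598 yr

598 years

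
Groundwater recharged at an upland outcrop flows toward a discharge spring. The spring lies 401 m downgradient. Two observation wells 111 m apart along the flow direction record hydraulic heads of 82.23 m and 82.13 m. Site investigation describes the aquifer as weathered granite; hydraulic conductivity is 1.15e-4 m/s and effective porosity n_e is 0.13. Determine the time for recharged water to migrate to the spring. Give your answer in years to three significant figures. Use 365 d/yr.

Hydraulic gradient i = (82.23 − 82.13) / 111 = 0.10 / 111 = 9.009e-4
K = 1.15e-4 m/s × 86400 s/d = 9.936 m/d
q = Ki = 9.936 × 9.009e-4 = 0.008951 m/d
Average linear velocity = 0.008951 / 0.13 = 0.06886 m/d
t = L / v = 401 / 0.06886 = 5824 d
   = 5824 / 365 = 16.0 yr

16.0 years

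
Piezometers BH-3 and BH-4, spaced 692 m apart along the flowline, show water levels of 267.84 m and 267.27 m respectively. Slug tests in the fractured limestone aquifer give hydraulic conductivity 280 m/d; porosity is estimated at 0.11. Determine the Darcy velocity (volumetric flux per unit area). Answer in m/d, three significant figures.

Hydraulic gradient i = (267.84 − 267.27) / 692 = 0.57 / 692 = 8.237e-4
q = Ki = 280 × 8.237e-4 = 0.2306 m/d

0.231 m/d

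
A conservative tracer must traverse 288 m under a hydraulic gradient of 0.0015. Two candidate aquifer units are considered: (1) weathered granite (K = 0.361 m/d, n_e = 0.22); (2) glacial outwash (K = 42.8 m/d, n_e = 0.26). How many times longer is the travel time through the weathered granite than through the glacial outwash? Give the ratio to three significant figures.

100

Unit 1 (weathered granite): v = 0.361×0.0015/0.22 = 0.002461 m/d, t = 288/0.002461 = 117000 d
Unit 2 (glacial outwash): v = 42.8×0.0015/0.26 = 0.2469 m/d, t = 288/0.2469 = 1166 d
t(weathered granite) / t(glacial outwash) = 117000/1166 = 100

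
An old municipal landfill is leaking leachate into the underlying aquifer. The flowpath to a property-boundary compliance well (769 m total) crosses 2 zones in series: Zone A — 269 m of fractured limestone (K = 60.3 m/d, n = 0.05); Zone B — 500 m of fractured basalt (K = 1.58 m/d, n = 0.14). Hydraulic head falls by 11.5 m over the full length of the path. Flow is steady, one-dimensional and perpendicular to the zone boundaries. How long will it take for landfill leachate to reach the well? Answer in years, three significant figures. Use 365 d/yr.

6.38 years

Steady 1-D flow in series ⇒ the Darcy flux q is identical in every zone and the zone head losses add (resistances L/K in series).
Σ(L/K) = 269/60.3 + 500/1.58 = 4.461 + 316.5 = 320.9 d
q = ΔH / Σ(L/K) = 11.5 / 320.9 = 0.03583 m/d (same in every zone)
Zone A: v = q/n = 0.03583/0.05 = 0.7167 m/d → t_A = 269/0.7167 = 375.3 d
Zone B: v = q/n = 0.03583/0.14 = 0.2560 m/d → t_B = 500/0.2560 = 1953 d
Total t = 375.3 + 1953 = 2329 d
   = 2329 / 365 = 6.38 yr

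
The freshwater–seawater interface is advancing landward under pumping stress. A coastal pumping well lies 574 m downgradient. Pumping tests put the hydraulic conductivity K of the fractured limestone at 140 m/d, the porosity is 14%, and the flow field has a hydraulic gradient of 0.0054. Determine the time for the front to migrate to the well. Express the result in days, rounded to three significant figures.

Specific discharge q = 140 × 0.0054 = 0.7560 m/d
Seepage velocity v = q / n = 0.7560 / 0.14 = 5.400 m/d
t = L / v = 574 / 5.400 = 106.3 d

106 days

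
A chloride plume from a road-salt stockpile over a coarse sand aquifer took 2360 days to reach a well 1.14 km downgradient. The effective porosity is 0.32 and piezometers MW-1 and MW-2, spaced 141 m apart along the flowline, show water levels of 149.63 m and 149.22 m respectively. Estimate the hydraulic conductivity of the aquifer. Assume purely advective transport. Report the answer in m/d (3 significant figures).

Hydraulic gradient i = (149.63 − 149.22) / 141 = 0.41 / 141 = 0.002908
L = 1.14 km = 1140 m
v = L / t = 1140 / 2360 = 0.4831 m/d
K = v · n / i = 0.4831 × 0.32 / 0.002908 = 53.2 m/d

53.2 m/d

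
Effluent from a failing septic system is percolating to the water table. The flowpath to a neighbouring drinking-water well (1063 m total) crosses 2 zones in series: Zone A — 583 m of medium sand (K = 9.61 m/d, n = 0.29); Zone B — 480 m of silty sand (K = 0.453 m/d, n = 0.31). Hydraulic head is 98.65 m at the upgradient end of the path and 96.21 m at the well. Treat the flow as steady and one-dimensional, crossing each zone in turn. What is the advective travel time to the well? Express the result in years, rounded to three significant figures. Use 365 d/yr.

400 years

Total head drop ΔH = 98.65 − 96.21 = 2.44 m
Continuity: the same q passes through each zone, so ΔH = q·Σ(L_j/K_j) — the zones act as resistances in series.
Σ(L/K) = 583/9.61 + 480/0.453 = 60.67 + 1060 = 1120 d
q = ΔH / Σ(L/K) = 2.44 / 1120 = 0.002178 m/d (same in every zone)
Zone A: v = q/n = 0.002178/0.29 = 0.007511 m/d → t_A = 583/0.007511 = 77620 d
Zone B: v = q/n = 0.002178/0.31 = 0.007026 m/d → t_B = 480/0.007026 = 68320 d
Total t = 77620 + 68320 = 145900 d
   = 145900 / 365 = 400 yr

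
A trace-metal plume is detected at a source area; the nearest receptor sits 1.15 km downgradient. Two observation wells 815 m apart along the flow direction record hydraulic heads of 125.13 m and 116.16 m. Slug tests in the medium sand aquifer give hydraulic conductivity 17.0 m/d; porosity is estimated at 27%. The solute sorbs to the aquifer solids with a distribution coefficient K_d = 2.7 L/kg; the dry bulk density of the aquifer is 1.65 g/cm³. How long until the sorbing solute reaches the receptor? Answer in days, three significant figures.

Hydraulic gradient i = (125.13 − 116.16) / 815 = 8.97 / 815 = 0.01101
q = Ki = 17.0 × 0.01101 = 0.1871 m/d
v_s = q/n_e = 0.1871/0.27 = 0.6930 m/d
Retardation R = 1 + ρ_b·K_d/n = 1 + 1.65×2.7/0.27 = 17.50
Contaminant velocity v_c = v/R = 0.6930/17.50 = 0.03960 m/d
L = 1.15 km = 1150 m
t = L/v_c = 1150/0.03960 = 29040 d

29000 days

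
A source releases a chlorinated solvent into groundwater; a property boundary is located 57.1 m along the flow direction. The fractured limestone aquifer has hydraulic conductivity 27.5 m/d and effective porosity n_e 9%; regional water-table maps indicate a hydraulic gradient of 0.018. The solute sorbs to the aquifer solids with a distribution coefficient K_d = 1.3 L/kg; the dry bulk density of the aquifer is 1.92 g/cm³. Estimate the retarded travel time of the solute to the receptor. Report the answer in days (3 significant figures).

Darcy flux q = K·i = 27.5 × 0.018 = 0.4950 m/d
Seepage velocity v = q / n = 0.4950 / 0.09 = 5.500 m/d
Retardation R = 1 + ρ_b·K_d/n = 1 + 1.92×1.3/0.09 = 28.73
Contaminant velocity v_c = v/R = 5.500/28.73 = 0.1914 m/d
t = L/v_c = 57.1/0.1914 = 298.3 d

298 days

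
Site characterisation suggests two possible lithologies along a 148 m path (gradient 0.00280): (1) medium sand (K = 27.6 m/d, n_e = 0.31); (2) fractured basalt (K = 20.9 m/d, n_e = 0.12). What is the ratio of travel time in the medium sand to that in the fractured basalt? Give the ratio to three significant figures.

Unit 1 (medium sand): v = 27.6×0.0028/0.31 = 0.2493 m/d, t = 148/0.2493 = 593.7 d
Unit 2 (fractured basalt): v = 20.9×0.0028/0.12 = 0.4877 m/d, t = 148/0.4877 = 303.5 d
t(medium sand) / t(fractured basalt) = 593.7/303.5 = 1.96

1.96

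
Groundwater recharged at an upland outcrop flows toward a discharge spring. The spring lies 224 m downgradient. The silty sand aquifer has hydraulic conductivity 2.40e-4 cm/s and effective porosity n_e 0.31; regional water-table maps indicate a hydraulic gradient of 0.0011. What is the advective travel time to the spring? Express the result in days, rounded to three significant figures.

K = 2.40e-4 cm/s × 864 = 0.2074 m/d
q = Ki = 0.2074 × 0.0011 = 2.281e-4 m/d
v_s = q/n_e = 2.281e-4/0.31 = 7.358e-4 m/d
t = L / v = 224 / 7.358e-4 = 304400 d

304000 days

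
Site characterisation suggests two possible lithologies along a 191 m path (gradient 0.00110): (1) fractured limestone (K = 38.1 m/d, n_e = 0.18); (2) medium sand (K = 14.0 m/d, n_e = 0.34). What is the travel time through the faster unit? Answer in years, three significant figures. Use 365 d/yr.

2.25 years

Unit 1 (fractured limestone): v = 38.1×0.0011/0.18 = 0.2328 m/d, t = 191/0.2328 = 820.3 d
Unit 2 (medium sand): v = 14.0×0.0011/0.34 = 0.04529 m/d, t = 191/0.04529 = 4217 d
Faster: 820.3 d / 365 = 2.25 yr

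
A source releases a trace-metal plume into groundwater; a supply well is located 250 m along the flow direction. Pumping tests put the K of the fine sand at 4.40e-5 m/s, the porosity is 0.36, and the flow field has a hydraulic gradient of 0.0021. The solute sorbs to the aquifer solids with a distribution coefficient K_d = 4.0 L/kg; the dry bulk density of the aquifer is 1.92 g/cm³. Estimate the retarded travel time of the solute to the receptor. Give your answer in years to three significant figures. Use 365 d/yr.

690 years

K = 4.40e-5 m/s × 86400 s/d = 3.802 m/d
Specific discharge q = 3.802 × 0.0021 = 0.007983 m/d
Seepage velocity v = q / n = 0.007983 / 0.36 = 0.02218 m/d
Retardation R = 1 + ρ_b·K_d/n = 1 + 1.92×4.0/0.36 = 22.33
Contaminant velocity v_c = v/R = 0.02218/22.33 = 9.930e-4 m/d
t = L/v_c = 250/9.930e-4 = 251800 d
   = 251800/365 = 690 yr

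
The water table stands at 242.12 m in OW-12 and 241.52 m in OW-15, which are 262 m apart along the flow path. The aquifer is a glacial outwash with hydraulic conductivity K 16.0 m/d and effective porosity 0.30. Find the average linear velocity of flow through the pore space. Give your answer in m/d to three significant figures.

0.122 m/d

Hydraulic gradient i = (242.12 − 241.52) / 262 = 0.60 / 262 = 0.002290
q = Ki = 16.0 × 0.002290 = 0.03664 m/d
Seepage velocity v = q / n = 0.03664 / 0.30 = 0.1221 m/d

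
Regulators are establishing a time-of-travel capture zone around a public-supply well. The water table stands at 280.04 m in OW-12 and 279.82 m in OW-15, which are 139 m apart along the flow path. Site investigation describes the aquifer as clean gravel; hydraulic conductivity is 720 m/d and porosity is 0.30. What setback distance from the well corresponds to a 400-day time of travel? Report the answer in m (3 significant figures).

Hydraulic gradient i = (280.04 − 279.82) / 139 = 0.22 / 139 = 0.001583
Specific discharge q = 720 × 0.001583 = 1.140 m/d
v_s = q/n_e = 1.140/0.30 = 3.799 m/d
L = v × T = 3.799 × 400 = 1519 m

1520 m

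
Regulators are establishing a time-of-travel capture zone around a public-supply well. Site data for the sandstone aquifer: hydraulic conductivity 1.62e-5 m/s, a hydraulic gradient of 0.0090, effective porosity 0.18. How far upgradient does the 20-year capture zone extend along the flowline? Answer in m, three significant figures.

511 m

K = 1.62e-5 m/s × 86400 s/d = 1.400 m/d
q = Ki = 1.400 × 0.0090 = 0.01260 m/d
Seepage velocity v = q / n = 0.01260 / 0.18 = 0.06998 m/d
T = 20 yr × 365 = 7300 d
L = v × T = 0.06998 × 7300 = 510.9 m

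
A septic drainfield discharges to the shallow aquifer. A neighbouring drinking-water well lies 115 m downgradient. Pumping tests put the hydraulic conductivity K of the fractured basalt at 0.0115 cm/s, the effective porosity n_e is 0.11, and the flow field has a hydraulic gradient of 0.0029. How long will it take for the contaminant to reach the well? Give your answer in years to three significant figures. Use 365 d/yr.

K = 0.0115 cm/s × 864 = 9.936 m/d
q = Ki = 9.936 × 0.0029 = 0.02881 m/d
Average linear velocity = 0.02881 / 0.11 = 0.2619 m/d
t = L / v = 115 / 0.2619 = 439.0 d
   = 439.0 / 365 = 1.20 yr

1.20 years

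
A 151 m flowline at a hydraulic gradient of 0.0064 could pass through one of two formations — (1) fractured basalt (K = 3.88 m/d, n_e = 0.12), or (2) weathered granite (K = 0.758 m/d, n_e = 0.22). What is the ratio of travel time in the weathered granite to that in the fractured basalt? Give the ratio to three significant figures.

9.38

Unit 1 (fractured basalt): v = 3.88×0.0064/0.12 = 0.2069 m/d, t = 151/0.2069 = 729.7 d
Unit 2 (weathered granite): v = 0.758×0.0064/0.22 = 0.02205 m/d, t = 151/0.02205 = 6848 d
t(weathered granite) / t(fractured basalt) = 6848/729.7 = 9.38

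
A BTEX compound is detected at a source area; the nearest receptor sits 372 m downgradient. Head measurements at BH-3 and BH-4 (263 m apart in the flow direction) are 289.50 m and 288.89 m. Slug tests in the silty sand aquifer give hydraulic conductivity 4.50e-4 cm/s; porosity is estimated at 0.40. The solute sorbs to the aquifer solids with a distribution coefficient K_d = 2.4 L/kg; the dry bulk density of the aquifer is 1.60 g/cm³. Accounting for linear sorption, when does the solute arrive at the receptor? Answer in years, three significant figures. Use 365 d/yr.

Hydraulic gradient i = (289.50 − 288.89) / 263 = 0.61 / 263 = 0.002319
K = 4.50e-4 cm/s × 864 = 0.3888 m/d
q = Ki = 0.3888 × 0.002319 = 9.018e-4 m/d
Average linear velocity = 9.018e-4 / 0.40 = 0.002254 m/d
Retardation R = 1 + ρ_b·K_d/n = 1 + 1.60×2.4/0.40 = 10.60
Contaminant velocity v_c = v/R = 0.002254/10.60 = 2.127e-4 m/d
t = L/v_c = 372/2.127e-4 = 1.749e6 d
   = 1.749e6/365 = 4790 yr

4790 years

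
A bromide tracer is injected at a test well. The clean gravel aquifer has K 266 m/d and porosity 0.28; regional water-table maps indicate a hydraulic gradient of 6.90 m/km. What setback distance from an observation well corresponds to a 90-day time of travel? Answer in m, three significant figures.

590 m

Specific discharge q = 266 × 0.0069 = 1.835 m/d
Average linear velocity = 1.835 / 0.28 = 6.555 m/d
L = v × T = 6.555 × 90 = 589.9 m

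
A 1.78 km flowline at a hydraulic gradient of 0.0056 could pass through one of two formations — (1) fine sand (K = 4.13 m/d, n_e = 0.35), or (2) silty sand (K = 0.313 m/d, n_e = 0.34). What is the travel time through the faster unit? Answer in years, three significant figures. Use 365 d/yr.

Unit 1 (fine sand): v = 4.13×0.0056/0.35 = 0.06608 m/d, t = 1780/0.06608 = 26940 d
Unit 2 (silty sand): v = 0.313×0.0056/0.34 = 0.005155 m/d, t = 1780/0.005155 = 345300 d
Faster: 26940 d / 365 = 73.8 yr

73.8 years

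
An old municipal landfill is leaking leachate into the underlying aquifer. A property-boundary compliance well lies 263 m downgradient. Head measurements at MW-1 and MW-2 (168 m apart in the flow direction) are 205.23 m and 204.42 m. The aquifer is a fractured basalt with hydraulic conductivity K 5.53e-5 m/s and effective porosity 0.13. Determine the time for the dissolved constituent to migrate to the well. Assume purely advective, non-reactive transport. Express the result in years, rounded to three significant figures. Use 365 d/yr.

Hydraulic gradient i = (205.23 − 204.42) / 168 = 0.81 / 168 = 0.004821
K = 5.53e-5 m/s × 86400 s/d = 4.778 m/d
Specific discharge q = 4.778 × 0.004821 = 0.02304 m/d
Average linear velocity = 0.02304 / 0.13 = 0.1772 m/d
t = L / v = 263 / 0.1772 = 1484 d
   = 1484 / 365 = 4.07 yr

4.07 years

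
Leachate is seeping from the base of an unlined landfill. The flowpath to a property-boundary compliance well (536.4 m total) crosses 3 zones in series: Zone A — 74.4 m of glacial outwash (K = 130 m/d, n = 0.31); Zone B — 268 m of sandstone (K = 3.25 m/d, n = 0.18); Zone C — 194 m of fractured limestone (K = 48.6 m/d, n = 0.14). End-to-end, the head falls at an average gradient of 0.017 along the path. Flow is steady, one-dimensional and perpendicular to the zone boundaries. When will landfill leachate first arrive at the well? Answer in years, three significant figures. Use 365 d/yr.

2.57 years

Steady 1-D flow in series ⇒ the Darcy flux q is identical in every zone and the zone head losses add (resistances L/K in series).
Σ(L/K) = 74.4/130 + 268/3.25 + 194/48.6 = 0.5723 + 82.46 + 3.992 = 87.03 d
K_eq = L_total / Σ(L/K) = 536.4 / 87.03 = 6.164 m/d
q = K_eq · i = 6.164 × 0.017 = 0.1048 m/d (same in every zone)
Zone A: v = q/n = 0.1048/0.31 = 0.3380 m/d → t_A = 74.4/0.3380 = 220.1 d
Zone B: v = q/n = 0.1048/0.18 = 0.5821 m/d → t_B = 268/0.5821 = 460.4 d
Zone C: v = q/n = 0.1048/0.14 = 0.7484 m/d → t_C = 194/0.7484 = 259.2 d
Total t = 220.1 + 460.4 + 259.2 = 939.7 d
   = 939.7 / 365 = 2.57 yr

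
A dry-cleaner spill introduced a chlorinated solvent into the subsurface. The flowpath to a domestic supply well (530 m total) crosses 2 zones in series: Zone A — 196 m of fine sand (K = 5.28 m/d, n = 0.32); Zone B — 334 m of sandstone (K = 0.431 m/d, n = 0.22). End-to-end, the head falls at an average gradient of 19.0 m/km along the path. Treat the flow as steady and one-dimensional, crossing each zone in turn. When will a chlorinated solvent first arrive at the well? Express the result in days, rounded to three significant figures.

Steady 1-D flow in series ⇒ the Darcy flux q is identical in every zone and the zone head losses add (resistances L/K in series).
Σ(L/K) = 196/5.28 + 334/0.431 = 37.12 + 774.9 = 812.1 d
K_eq = L_total / Σ(L/K) = 530 / 812.1 = 0.6527 m/d
q = K_eq · i = 0.6527 × 0.019 = 0.01240 m/d (same in every zone)
Zone A: v = q/n = 0.01240/0.32 = 0.03875 m/d → t_A = 196/0.03875 = 5058 d
Zone B: v = q/n = 0.01240/0.22 = 0.05637 m/d → t_B = 334/0.05637 = 5926 d
Total t = 5058 + 5926 = 10980 d

11000 days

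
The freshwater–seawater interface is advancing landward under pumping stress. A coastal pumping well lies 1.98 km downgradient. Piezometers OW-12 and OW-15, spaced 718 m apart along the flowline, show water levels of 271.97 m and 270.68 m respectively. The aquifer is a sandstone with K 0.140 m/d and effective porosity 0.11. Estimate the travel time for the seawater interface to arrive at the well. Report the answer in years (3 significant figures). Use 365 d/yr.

Hydraulic gradient i = (271.97 − 270.68) / 718 = 1.29 / 718 = 0.001797
Darcy flux q = K·i = 0.140 × 0.001797 = 2.515e-4 m/d
Seepage velocity v = q / n = 2.515e-4 / 0.11 = 0.002287 m/d
L = 1.98 km = 1980 m
t = L / v = 1980 / 0.002287 = 865900 d
   = 865900 / 365 = 2370 yr

2370 years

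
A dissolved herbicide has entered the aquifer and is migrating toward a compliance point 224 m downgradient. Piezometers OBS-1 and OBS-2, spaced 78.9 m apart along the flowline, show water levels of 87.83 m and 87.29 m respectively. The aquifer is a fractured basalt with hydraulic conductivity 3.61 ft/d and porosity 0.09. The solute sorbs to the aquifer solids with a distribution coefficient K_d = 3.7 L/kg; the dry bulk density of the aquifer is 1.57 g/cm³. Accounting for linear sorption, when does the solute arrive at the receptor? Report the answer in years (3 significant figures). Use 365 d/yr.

481 years

Hydraulic gradient i = (87.83 − 87.29) / 78.9 = 0.54 / 78.9 = 0.006844
K = 3.61 ft/d × 0.3048 = 1.100 m/d
q = Ki = 1.100 × 0.006844 = 0.007531 m/d
v_s = q/n_e = 0.007531/0.09 = 0.08368 m/d
Retardation R = 1 + ρ_b·K_d/n = 1 + 1.57×3.7/0.09 = 65.54
Contaminant velocity v_c = v/R = 0.08368/65.54 = 0.001277 m/d
t = L/v_c = 224/0.001277 = 175500 d
   = 175500/365 = 481 yr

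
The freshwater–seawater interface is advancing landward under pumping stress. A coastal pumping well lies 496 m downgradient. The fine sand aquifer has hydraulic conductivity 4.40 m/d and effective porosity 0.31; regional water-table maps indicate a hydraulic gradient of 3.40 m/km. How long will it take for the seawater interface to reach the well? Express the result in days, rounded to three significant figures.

Specific discharge q = 4.40 × 0.0034 = 0.01496 m/d
Seepage velocity v = q / n = 0.01496 / 0.31 = 0.04826 m/d
t = L / v = 496 / 0.04826 = 10280 d

10300 days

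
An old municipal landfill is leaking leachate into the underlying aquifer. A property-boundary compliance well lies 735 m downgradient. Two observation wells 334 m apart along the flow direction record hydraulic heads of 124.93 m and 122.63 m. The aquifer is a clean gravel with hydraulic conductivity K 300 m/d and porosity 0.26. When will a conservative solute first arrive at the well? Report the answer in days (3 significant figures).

92.5 days

Hydraulic gradient i = (124.93 − 122.63) / 334 = 2.30 / 334 = 0.006886
Darcy flux q = K·i = 300 × 0.006886 = 2.066 m/d
Seepage velocity v = q / n = 2.066 / 0.26 = 7.946 m/d
t = L / v = 735 / 7.946 = 92.50 d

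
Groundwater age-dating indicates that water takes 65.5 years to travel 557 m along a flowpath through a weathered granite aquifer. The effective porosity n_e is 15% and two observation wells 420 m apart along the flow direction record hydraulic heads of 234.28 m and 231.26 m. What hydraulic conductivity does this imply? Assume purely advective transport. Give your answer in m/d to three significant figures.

Hydraulic gradient i = (234.28 − 231.26) / 420 = 3.02 / 420 = 0.007190
t = 65.5 years = 23910 d
v = L / t = 557 / 23910 = 0.02330 m/d
K = v · n / i = 0.02330 × 0.15 / 0.007190 = 0.486 m/d

0.486 m/d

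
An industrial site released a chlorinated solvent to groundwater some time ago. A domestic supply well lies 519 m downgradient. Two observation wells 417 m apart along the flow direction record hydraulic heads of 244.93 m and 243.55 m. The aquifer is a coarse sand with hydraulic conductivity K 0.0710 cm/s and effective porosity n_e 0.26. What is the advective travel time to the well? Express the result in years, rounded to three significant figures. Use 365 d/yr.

Hydraulic gradient i = (244.93 − 243.55) / 417 = 1.38 / 417 = 0.003309
K = 0.0710 cm/s × 864 = 61.34 m/d
q = Ki = 61.34 × 0.003309 = 0.2030 m/d
v = Ki/n = 61.34·0.003309/0.26 = 0.7808 m/d
t = L / v = 519 / 0.7808 = 664.7 d
   = 664.7 / 365 = 1.82 yr

1.82 years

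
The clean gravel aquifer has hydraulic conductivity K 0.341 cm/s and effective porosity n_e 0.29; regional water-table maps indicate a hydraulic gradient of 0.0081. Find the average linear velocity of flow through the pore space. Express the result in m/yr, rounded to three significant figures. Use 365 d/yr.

3000 m/yr

K = 0.341 cm/s × 864 = 294.6 m/d
Specific discharge q = 294.6 × 0.0081 = 2.386 m/d
v = Ki/n = 294.6·0.0081/0.29 = 8.229 m/d
   = 8.229 × 365 = 3000 m/yr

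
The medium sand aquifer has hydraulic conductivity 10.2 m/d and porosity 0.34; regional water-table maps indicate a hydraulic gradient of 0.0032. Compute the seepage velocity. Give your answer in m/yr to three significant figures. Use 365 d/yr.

35.0 m/yr

Specific discharge q = 10.2 × 0.0032 = 0.03264 m/d
v = Ki/n = 10.2·0.0032/0.34 = 0.09600 m/d
   = 0.09600 × 365 = 35.0 m/yr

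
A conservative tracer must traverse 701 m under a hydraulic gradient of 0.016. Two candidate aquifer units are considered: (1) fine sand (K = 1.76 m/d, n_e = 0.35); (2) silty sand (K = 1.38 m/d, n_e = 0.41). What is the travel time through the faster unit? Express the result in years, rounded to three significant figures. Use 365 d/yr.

23.9 years

Unit 1 (fine sand): v = 1.76×0.016/0.35 = 0.08046 m/d, t = 701/0.08046 = 8713 d
Unit 2 (silty sand): v = 1.38×0.016/0.41 = 0.05385 m/d, t = 701/0.05385 = 13020 d
Faster: 8713 d / 365 = 23.9 yr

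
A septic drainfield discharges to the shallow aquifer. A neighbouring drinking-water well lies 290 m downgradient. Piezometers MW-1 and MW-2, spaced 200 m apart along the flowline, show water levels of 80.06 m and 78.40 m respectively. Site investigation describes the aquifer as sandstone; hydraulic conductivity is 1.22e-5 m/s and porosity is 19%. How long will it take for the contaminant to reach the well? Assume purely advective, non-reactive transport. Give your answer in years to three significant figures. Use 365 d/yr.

17.3 years

Hydraulic gradient i = (80.06 − 78.40) / 200 = 1.66 / 200 = 0.008300
K = 1.22e-5 m/s × 86400 s/d = 1.054 m/d
Specific discharge q = 1.054 × 0.008300 = 0.008749 m/d
Seepage velocity v = q / n = 0.008749 / 0.19 = 0.04605 m/d
t = L / v = 290 / 0.04605 = 6298 d
   = 6298 / 365 = 17.3 yr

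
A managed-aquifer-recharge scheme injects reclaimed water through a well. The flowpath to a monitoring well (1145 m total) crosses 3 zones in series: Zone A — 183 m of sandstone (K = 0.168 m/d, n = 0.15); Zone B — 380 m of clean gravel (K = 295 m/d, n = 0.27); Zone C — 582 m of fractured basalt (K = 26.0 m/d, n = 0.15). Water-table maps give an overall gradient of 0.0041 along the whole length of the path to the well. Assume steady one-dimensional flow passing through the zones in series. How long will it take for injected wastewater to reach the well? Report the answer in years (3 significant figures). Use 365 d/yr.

141 years

For zones in series the flux q is common to all zones; the equivalent conductivity is the harmonic (thickness-weighted) mean, K_eq = L_total / Σ(L_j/K_j).
Σ(L/K) = 183/0.168 + 380/295 + 582/26.0 = 1089 + 1.288 + 22.38 = 1113 d
K_eq = L_total / Σ(L/K) = 1145 / 1113 = 1.029 m/d
q = K_eq · i = 1.029 × 0.0041 = 0.004218 m/d (same in every zone)
Zone A: v = q/n = 0.004218/0.15 = 0.02812 m/d → t_A = 183/0.02812 = 6508 d
Zone B: v = q/n = 0.004218/0.27 = 0.01562 m/d → t_B = 380/0.01562 = 24320 d
Zone C: v = q/n = 0.004218/0.15 = 0.02812 m/d → t_C = 582/0.02812 = 20700 d
Total t = 6508 + 24320 + 20700 = 51530 d
   = 51530 / 365 = 141 yr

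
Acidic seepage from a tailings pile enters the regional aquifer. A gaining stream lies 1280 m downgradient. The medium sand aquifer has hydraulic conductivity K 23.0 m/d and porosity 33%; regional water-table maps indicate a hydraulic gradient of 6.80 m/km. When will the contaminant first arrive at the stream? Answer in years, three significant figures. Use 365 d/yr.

Darcy flux q = K·i = 23.0 × 0.0068 = 0.1564 m/d
v = Ki/n = 23.0·0.0068/0.33 = 0.4739 m/d
t = L / v = 1280 / 0.4739 = 2701 d
   = 2701 / 365 = 7.40 yr

7.40 years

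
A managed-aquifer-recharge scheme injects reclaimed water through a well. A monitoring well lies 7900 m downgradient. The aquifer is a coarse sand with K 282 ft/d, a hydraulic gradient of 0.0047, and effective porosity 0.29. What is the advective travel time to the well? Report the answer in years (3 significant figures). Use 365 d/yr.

15.5 years

K = 282 ft/d × 0.3048 = 85.95 m/d
q = Ki = 85.95 × 0.0047 = 0.4040 m/d
Average linear velocity = 0.4040 / 0.29 = 1.393 m/d
t = L / v = 7900 / 1.393 = 5671 d
   = 5671 / 365 = 15.5 yr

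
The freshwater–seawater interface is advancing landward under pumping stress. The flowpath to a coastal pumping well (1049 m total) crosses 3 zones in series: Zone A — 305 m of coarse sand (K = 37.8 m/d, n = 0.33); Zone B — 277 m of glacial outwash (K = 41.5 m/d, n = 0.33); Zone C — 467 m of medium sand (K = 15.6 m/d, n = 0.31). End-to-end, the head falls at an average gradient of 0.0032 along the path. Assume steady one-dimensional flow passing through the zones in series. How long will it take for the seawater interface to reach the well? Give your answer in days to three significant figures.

4480 days

Continuity: the same q passes through each zone, so ΔH = q·Σ(L_j/K_j) — the zones act as resistances in series.
Σ(L/K) = 305/37.8 + 277/41.5 + 467/15.6 = 8.069 + 6.675 + 29.94 = 44.68 d
K_eq = L_total / Σ(L/K) = 1049 / 44.68 = 23.48 m/d
q = K_eq · i = 23.48 × 0.0032 = 0.07513 m/d (same in every zone)
Zone A: v = q/n = 0.07513/0.33 = 0.2277 m/d → t_A = 305/0.2277 = 1340 d
Zone B: v = q/n = 0.07513/0.33 = 0.2277 m/d → t_B = 277/0.2277 = 1217 d
Zone C: v = q/n = 0.07513/0.31 = 0.2424 m/d → t_C = 467/0.2424 = 1927 d
Total t = 1340 + 1217 + 1927 = 4483 d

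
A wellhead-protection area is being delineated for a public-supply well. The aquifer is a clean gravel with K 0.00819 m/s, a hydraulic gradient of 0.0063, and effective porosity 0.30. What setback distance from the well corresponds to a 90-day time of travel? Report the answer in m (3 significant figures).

K = 0.00819 m/s × 86400 s/d = 707.6 m/d
Specific discharge q = 707.6 × 0.0063 = 4.458 m/d
v = Ki/n = 707.6·0.0063/0.30 = 14.86 m/d
L = v × T = 14.86 × 90 = 1337 m

1340 m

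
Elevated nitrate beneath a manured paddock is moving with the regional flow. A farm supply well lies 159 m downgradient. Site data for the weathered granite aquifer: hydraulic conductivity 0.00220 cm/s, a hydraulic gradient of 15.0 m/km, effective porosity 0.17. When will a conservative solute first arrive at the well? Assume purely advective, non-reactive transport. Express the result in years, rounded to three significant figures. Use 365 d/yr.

2.60 years

K = 0.00220 cm/s × 864 = 1.901 m/d
Specific discharge q = 1.901 × 0.015 = 0.02851 m/d
v_s = q/n_e = 0.02851/0.17 = 0.1677 m/d
t = L / v = 159 / 0.1677 = 948.0 d
   = 948.0 / 365 = 2.60 yr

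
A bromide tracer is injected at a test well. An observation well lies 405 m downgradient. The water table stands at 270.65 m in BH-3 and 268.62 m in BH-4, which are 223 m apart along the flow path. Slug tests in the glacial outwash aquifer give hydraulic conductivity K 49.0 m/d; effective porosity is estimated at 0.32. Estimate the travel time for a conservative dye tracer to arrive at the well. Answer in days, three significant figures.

Hydraulic gradient i = (270.65 − 268.62) / 223 = 2.03 / 223 = 0.009103
Specific discharge q = 49.0 × 0.009103 = 0.4461 m/d
v_s = q/n_e = 0.4461/0.32 = 1.394 m/d
t = L / v = 405 / 1.394 = 290.5 d

291 days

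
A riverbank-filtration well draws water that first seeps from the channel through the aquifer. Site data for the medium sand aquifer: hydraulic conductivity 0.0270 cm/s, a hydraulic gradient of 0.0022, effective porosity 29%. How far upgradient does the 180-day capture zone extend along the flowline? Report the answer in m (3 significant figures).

31.9 m

K = 0.0270 cm/s × 864 = 23.33 m/d
Specific discharge q = 23.33 × 0.0022 = 0.05132 m/d
Seepage velocity v = q / n = 0.05132 / 0.29 = 0.1770 m/d
L = v × T = 0.1770 × 180 = 31.85 m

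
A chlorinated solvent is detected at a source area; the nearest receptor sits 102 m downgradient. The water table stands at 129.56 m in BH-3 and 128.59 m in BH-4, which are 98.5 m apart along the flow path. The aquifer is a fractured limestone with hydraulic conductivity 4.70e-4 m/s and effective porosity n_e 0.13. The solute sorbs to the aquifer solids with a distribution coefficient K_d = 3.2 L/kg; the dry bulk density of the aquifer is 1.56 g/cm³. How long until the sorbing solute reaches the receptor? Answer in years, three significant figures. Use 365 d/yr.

3.58 years

Hydraulic gradient i = (129.56 − 128.59) / 98.5 = 0.97 / 98.5 = 0.009848
K = 4.70e-4 m/s × 86400 s/d = 40.61 m/d
q = Ki = 40.61 × 0.009848 = 0.3999 m/d
v_s = q/n_e = 0.3999/0.13 = 3.076 m/d
Retardation R = 1 + ρ_b·K_d/n = 1 + 1.56×3.2/0.13 = 39.40
Contaminant velocity v_c = v/R = 3.076/39.40 = 0.07807 m/d
t = L/v_c = 102/0.07807 = 1306 d
   = 1306/365 = 3.58 yr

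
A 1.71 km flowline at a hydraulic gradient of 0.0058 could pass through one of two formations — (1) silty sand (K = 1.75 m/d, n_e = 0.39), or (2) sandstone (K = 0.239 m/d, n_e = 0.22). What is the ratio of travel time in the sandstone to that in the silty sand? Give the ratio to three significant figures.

4.13

Unit 1 (silty sand): v = 1.75×0.0058/0.39 = 0.02603 m/d, t = 1710/0.02603 = 65700 d
Unit 2 (sandstone): v = 0.239×0.0058/0.22 = 0.006301 m/d, t = 1710/0.006301 = 271400 d
t(sandstone) / t(silty sand) = 271400/65700 = 4.13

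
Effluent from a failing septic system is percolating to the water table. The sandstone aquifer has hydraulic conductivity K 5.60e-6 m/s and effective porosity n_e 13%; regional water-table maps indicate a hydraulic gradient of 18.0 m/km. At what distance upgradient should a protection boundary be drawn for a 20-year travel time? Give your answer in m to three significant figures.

489 m

K = 5.60e-6 m/s × 86400 s/d = 0.4838 m/d
Specific discharge q = 0.4838 × 0.018 = 0.008709 m/d
Average linear velocity = 0.008709 / 0.13 = 0.06699 m/d
T = 20 yr × 365 = 7300 d
L = v × T = 0.06699 × 7300 = 489.1 m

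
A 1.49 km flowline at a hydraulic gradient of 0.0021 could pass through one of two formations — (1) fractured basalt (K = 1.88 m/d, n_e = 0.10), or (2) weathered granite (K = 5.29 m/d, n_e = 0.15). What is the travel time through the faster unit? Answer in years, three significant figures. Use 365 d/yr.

Unit 1 (fractured basalt): v = 1.88×0.0021/0.10 = 0.03948 m/d, t = 1490/0.03948 = 37740 d
Unit 2 (weathered granite): v = 5.29×0.0021/0.15 = 0.07406 m/d, t = 1490/0.07406 = 20120 d
Faster: 20120 d / 365 = 55.1 yr

55.1 years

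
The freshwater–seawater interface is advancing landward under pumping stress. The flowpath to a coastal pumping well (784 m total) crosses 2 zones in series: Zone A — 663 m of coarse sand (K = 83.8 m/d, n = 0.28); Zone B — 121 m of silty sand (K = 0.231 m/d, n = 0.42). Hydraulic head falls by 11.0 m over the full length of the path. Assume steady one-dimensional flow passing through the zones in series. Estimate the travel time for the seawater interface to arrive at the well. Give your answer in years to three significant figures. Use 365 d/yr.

31.3 years

Steady 1-D flow in series ⇒ the Darcy flux q is identical in every zone and the zone head losses add (resistances L/K in series).
Σ(L/K) = 663/83.8 + 121/0.231 = 7.912 + 523.8 = 531.7 d
q = ΔH / Σ(L/K) = 11.0 / 531.7 = 0.02069 m/d (same in every zone)
Zone A: v = q/n = 0.02069/0.28 = 0.07388 m/d → t_A = 663/0.07388 = 8974 d
Zone B: v = q/n = 0.02069/0.42 = 0.04926 m/d → t_B = 121/0.04926 = 2457 d
Total t = 8974 + 2457 = 11430 d
   = 11430 / 365 = 31.3 yr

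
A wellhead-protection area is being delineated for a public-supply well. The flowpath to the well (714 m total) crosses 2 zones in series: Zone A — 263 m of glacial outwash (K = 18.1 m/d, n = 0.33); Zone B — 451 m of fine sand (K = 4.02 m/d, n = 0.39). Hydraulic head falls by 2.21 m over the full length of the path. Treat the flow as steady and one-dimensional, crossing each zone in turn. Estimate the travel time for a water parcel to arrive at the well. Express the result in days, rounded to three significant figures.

Continuity: the same q passes through each zone, so ΔH = q·Σ(L_j/K_j) — the zones act as resistances in series.
Σ(L/K) = 263/18.1 + 451/4.02 = 14.53 + 112.2 = 126.7 d
q = ΔH / Σ(L/K) = 2.21 / 126.7 = 0.01744 m/d (same in every zone)
Zone A: v = q/n = 0.01744/0.33 = 0.05285 m/d → t_A = 263/0.05285 = 4976 d
Zone B: v = q/n = 0.01744/0.39 = 0.04472 m/d → t_B = 451/0.04472 = 10090 d
Total t = 4976 + 10090 = 15060 d

15100 days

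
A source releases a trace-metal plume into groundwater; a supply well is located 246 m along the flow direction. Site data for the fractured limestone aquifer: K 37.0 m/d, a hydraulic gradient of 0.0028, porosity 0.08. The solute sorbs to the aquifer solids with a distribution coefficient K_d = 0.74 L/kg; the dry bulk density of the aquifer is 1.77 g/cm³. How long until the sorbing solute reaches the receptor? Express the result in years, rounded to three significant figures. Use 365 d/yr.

Specific discharge q = 37.0 × 0.0028 = 0.1036 m/d
v = Ki/n = 37.0·0.0028/0.08 = 1.295 m/d
Retardation R = 1 + ρ_b·K_d/n = 1 + 1.77×0.74/0.08 = 17.37
Contaminant velocity v_c = v/R = 1.295/17.37 = 0.07454 m/d
t = L/v_c = 246/0.07454 = 3300 d
   = 3300/365 = 9.04 yr

9.04 years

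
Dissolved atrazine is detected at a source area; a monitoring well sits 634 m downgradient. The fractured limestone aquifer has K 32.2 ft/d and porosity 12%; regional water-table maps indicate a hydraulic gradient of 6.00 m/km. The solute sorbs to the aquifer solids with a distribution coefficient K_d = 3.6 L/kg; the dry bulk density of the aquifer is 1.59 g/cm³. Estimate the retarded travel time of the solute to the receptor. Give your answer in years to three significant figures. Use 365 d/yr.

172 years

K = 32.2 ft/d × 0.3048 = 9.815 m/d
Specific discharge q = 9.815 × 0.0060 = 0.05889 m/d
Seepage velocity v = q / n = 0.05889 / 0.12 = 0.4907 m/d
Retardation R = 1 + ρ_b·K_d/n = 1 + 1.59×3.6/0.12 = 48.70
Contaminant velocity v_c = v/R = 0.4907/48.70 = 0.01008 m/d
t = L/v_c = 634/0.01008 = 62920 d
   = 62920/365 = 172 yr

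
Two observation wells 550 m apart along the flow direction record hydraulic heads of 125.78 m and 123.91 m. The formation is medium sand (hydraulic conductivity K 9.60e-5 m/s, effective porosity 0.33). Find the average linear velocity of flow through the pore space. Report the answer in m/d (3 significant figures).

0.0855 m/d

Hydraulic gradient i = (125.78 − 123.91) / 550 = 1.87 / 550 = 0.003400
K = 9.60e-5 m/s × 86400 s/d = 8.294 m/d
Darcy flux q = K·i = 8.294 × 0.003400 = 0.02820 m/d
v = Ki/n = 8.294·0.003400/0.33 = 0.08546 m/d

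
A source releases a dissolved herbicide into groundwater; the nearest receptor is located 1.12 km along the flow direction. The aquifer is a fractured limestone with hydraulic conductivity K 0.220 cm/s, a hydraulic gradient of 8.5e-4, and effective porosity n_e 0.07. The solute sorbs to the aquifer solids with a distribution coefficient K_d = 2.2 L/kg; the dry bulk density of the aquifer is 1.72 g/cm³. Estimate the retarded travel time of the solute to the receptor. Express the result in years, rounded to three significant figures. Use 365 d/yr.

73.2 years

K = 0.220 cm/s × 864 = 190.1 m/d
q = Ki = 190.1 × 8.5e-4 = 0.1616 m/d
v_s = q/n_e = 0.1616/0.07 = 2.308 m/d
Retardation R = 1 + ρ_b·K_d/n = 1 + 1.72×2.2/0.07 = 55.06
Contaminant velocity v_c = v/R = 2.308/55.06 = 0.04192 m/d
L = 1.12 km = 1120 m
t = L/v_c = 1120/0.04192 = 26720 d
   = 26720/365 = 73.2 yr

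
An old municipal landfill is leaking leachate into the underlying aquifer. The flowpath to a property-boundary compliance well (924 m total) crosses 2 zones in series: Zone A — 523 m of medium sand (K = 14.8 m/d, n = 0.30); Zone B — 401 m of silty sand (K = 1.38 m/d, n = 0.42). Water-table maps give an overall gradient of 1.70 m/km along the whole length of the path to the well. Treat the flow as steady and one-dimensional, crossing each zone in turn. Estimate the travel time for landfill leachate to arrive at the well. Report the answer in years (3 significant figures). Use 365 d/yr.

Continuity: the same q passes through each zone, so ΔH = q·Σ(L_j/K_j) — the zones act as resistances in series.
Σ(L/K) = 523/14.8 + 401/1.38 = 35.34 + 290.6 = 325.9 d
K_eq = L_total / Σ(L/K) = 924 / 325.9 = 2.835 m/d
q = K_eq · i = 2.835 × 0.0017 = 0.004820 m/d (same in every zone)
Zone A: v = q/n = 0.004820/0.30 = 0.01607 m/d → t_A = 523/0.01607 = 32550 d
Zone B: v = q/n = 0.004820/0.42 = 0.01148 m/d → t_B = 401/0.01148 = 34940 d
Total t = 32550 + 34940 = 67500 d
   = 67500 / 365 = 185 yr

185 years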